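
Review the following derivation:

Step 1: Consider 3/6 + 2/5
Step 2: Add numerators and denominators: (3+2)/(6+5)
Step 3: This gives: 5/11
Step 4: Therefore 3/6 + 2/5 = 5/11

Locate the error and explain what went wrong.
Step 2: Add numerators and denominators: (3+2)/(6+5)

Step 2 incorrectly adds fractions by separately adding numerators and denominators. This is wrong. The correct method requires a common denominator: 3/6 + 2/5 = (3×5 + 2×6)/(6×5) = 27/30 = 9/10. The method used gives 5/11, which is different.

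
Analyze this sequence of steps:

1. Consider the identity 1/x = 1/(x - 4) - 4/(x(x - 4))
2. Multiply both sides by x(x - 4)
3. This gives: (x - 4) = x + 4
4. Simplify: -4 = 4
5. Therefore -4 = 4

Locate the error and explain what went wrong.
Step 3: This gives: (x - 4) = x + 4

Step 3 makes a sign error when clearing denominators. Multiplying -4/(x(x - 4)) by x(x - 4) gives -4, not +4. The correct result is (x - 4) = x - 4, which is trivially true, not (x - 4) = x + 4. (Step 1 is a valid identity: 1/(x - 4) - 4/(x(x - 4)) = (x - 4)/(x(x - 4)) = 1/x.)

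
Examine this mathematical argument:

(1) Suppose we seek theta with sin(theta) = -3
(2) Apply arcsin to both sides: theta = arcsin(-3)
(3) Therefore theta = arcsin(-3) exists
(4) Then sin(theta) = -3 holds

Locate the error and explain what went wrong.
Step 2: Apply arcsin to both sides: theta = arcsin(-3)

Step 2 applies arcsin to -3. However, arcsin(x) is only defined for x in [-1, 1] because sin(theta) can only produce values in that range. Since |-3| > 1, arcsin(-3) is undefined. There is no angle whose sine equals -3.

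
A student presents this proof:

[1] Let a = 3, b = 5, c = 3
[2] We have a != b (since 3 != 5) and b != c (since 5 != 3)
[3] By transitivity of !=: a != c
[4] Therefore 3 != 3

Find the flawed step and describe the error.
Step 3: By transitivity of !=: a != c

Step 3 incorrectly applies transitivity to the '!=' relation. Transitivity states: if a R b and b R c, then a R c. However, '!=' is not transitive. Counterexample: 3 != 5 and 5 != 3, but 3 = 3 (both equal 3). Transitivity holds for relations like <, <=, =, but not for !=.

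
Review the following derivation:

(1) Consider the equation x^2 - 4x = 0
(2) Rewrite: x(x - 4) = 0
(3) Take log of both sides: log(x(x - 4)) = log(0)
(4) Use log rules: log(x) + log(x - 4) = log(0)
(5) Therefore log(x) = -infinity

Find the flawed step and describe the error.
Step 3: Take log of both sides: log(x(x - 4)) = log(0)

Step 3 takes the logarithm of both sides, resulting in log(0) on the right side. The logarithm is only defined for positive numbers; log(0) is undefined (approaches negative infinity). This operation is invalid.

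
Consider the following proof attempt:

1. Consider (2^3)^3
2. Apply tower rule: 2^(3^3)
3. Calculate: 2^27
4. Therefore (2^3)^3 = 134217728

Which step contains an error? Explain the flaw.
Step 2: Apply tower rule: 2^(3^3)

Step 2 incorrectly states that (a^b)^c = a^(b^c). The correct rule is (a^b)^c = a^(b×c). The actual value is (2^3)^3 = 2^9 = 512, not 2^27 = 134217728.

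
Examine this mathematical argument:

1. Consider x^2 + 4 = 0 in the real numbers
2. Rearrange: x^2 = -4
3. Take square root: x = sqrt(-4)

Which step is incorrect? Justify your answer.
Step 3: Take square root: x = sqrt(-4)

Step 3 takes the square root of -4, which is negative. In the real number system, the square root of a negative number is undefined. The equation x^2 + 4 = 0 has no real solutions. Square roots of negative numbers only exist in the complex numbers.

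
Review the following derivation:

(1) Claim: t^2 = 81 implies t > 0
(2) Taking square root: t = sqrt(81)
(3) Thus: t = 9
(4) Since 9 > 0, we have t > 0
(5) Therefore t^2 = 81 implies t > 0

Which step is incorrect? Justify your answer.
Step 2: Taking square root: t = sqrt(81)

Step 2 takes the square root and assumes the positive root only. The equation t^2 = 81 actually has two solutions: t = 9 and t = -9. The proof silently assumes t > 0 without justification, then uses this assumption to conclude t > 0, which is circular. The counterexample t = -9 shows the claim is false.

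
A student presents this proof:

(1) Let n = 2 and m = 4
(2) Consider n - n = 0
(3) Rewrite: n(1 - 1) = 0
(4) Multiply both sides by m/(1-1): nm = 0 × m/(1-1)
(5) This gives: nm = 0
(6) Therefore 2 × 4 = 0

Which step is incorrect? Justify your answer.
Step 4: Multiply both sides by m/(1-1): nm = 0 × m/(1-1)

Step 4 multiplies both sides by m/(1-1). However, 1-1 = 0, so this is multiplication by m/0, which is undefined. We cannot multiply by an undefined expression.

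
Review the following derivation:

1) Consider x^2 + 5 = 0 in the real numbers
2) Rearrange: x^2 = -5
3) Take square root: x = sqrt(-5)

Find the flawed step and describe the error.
Step 3: Take square root: x = sqrt(-5)

Step 3 takes the square root of -5, which is negative. In the real number system, the square root of a negative number is undefined. The equation x^2 + 5 = 0 has no real solutions. Square roots of negative numbers only exist in the complex numbers.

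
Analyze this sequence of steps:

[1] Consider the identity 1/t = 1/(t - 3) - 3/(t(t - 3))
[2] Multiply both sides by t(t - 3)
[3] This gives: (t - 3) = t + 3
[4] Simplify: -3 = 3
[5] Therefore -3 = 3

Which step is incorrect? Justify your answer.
Step 3: This gives: (t - 3) = t + 3

Step 3 makes a sign error when clearing denominators. Multiplying -3/(t(t - 3)) by t(t - 3) gives -3, not +3. The correct result is (t - 3) = t - 3, which is trivially true, not (t - 3) = t + 3. (Step 1 is a valid identity: 1/(t - 3) - 3/(t(t - 3)) = (t - 3)/(t(t - 3)) = 1/t.)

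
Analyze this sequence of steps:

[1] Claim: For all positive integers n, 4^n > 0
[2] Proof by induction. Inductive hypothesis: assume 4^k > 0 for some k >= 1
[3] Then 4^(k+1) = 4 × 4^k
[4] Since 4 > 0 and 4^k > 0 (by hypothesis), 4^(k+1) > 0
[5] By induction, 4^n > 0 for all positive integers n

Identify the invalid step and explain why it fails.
Step 5: By induction, 4^n > 0 for all positive integers n

Step 5 concludes the proof by induction, but no base case was ever established. A valid induction proof requires: (1) a base case proving 4^1 > 0, and (2) an inductive step showing IF 4^k > 0 THEN 4^(k+1) > 0. Steps 2-4 correctly establish the inductive step, but without the base case the conclusion in step 5 does not follow.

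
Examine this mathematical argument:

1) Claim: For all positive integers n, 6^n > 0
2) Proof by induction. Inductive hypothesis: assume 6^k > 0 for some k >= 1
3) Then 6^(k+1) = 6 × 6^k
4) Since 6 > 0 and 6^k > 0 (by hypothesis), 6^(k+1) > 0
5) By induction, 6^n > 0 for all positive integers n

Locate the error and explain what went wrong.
Step 5: By induction, 6^n > 0 for all positive integers n

Step 5 concludes the proof by induction, but no base case was ever established. A valid induction proof requires: (1) a base case proving 6^1 > 0, and (2) an inductive step showing IF 6^k > 0 THEN 6^(k+1) > 0. Steps 2-4 correctly establish the inductive step, but without the base case the conclusion in step 5 does not follow.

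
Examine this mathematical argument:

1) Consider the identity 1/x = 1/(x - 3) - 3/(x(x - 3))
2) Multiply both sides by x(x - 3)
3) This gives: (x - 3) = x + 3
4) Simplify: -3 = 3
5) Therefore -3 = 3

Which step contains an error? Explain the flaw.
Step 3: This gives: (x - 3) = x + 3

Step 3 makes a sign error when clearing denominators. Multiplying -3/(x(x - 3)) by x(x - 3) gives -3, not +3. The correct result is (x - 3) = x - 3, which is trivially true, not (x - 3) = x + 3. (Step 1 is a valid identity: 1/(x - 3) - 3/(x(x - 3)) = (x - 3)/(x(x - 3)) = 1/x.)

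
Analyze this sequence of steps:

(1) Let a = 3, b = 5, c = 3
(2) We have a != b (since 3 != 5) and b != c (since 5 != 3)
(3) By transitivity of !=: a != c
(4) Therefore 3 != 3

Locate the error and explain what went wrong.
Step 3: By transitivity of !=: a != c

Step 3 incorrectly applies transitivity to the '!=' relation. Transitivity states: if a R b and b R c, then a R c. However, '!=' is not transitive. Counterexample: 3 != 5 and 5 != 3, but 3 = 3 (both equal 3). Transitivity holds for relations like <, <=, =, but not for !=.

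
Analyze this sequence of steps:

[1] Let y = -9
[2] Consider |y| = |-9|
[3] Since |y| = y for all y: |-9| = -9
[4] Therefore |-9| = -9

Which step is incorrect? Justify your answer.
Step 3: Since |y| = y for all y: |-9| = -9

Step 3 incorrectly states that |y| = y for all y. The correct definition is |y| = y when y >= 0, and |y| = -y when y < 0. Since -9 < 0, we have |-9| = -(-9) = 9, not -9.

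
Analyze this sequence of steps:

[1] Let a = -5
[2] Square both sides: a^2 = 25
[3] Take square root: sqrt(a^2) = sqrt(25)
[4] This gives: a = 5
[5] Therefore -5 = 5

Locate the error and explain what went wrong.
Step 4: This gives: a = 5

Step 4 incorrectly states that sqrt(a^2) = a. The correct identity is sqrt(a^2) = |a|. Since a = -5 < 0, we have sqrt(a^2) = |-5| = 5, not a = -5.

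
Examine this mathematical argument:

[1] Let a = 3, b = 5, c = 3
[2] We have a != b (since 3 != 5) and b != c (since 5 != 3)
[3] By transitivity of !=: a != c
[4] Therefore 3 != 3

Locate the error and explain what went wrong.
Step 3: By transitivity of !=: a != c

Step 3 incorrectly applies transitivity to the '!=' relation. Transitivity states: if a R b and b R c, then a R c. However, '!=' is not transitive. Counterexample: 3 != 5 and 5 != 3, but 3 = 3 (both equal 3). Transitivity holds for relations like <, <=, =, but not for !=.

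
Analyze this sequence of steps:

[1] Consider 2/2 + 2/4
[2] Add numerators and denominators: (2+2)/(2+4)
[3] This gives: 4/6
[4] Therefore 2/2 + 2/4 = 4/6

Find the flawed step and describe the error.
Step 2: Add numerators and denominators: (2+2)/(2+4)

Step 2 incorrectly adds fractions by separately adding numerators and denominators. This is wrong. The correct method requires a common denominator: 2/2 + 2/4 = (2×4 + 2×2)/(2×4) = 12/8 = 3/2. The method used gives 4/6, which is different.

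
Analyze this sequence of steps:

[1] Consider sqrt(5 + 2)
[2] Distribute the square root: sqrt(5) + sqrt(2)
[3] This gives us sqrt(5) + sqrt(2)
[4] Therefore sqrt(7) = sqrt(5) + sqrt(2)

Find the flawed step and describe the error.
Step 2: Distribute the square root: sqrt(5) + sqrt(2)

Step 2 incorrectly 'distributes' the square root over addition. The square root function does not distribute: sqrt(a + b) ≠ sqrt(a) + sqrt(b). In fact, sqrt(5 + 2) = sqrt(7) ≈ 2.6458, while sqrt(5) + sqrt(2) ≈ 3.6503.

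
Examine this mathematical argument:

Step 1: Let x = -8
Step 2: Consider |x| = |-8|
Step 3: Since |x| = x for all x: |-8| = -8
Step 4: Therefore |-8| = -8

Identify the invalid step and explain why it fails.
Step 3: Since |x| = x for all x: |-8| = -8

Step 3 incorrectly states that |x| = x for all x. The correct definition is |x| = x when x >= 0, and |x| = -x when x < 0. Since -8 < 0, we have |-8| = -(-8) = 8, not -8.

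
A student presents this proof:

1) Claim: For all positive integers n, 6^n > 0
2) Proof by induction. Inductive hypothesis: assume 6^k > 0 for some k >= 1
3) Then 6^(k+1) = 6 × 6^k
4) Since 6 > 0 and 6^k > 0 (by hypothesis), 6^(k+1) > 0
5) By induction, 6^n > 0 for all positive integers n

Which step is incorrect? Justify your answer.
Step 5: By induction, 6^n > 0 for all positive integers n

Step 5 concludes the proof by induction, but no base case was ever established. A valid induction proof requires: (1) a base case proving 6^1 > 0, and (2) an inductive step showing IF 6^k > 0 THEN 6^(k+1) > 0. Steps 2-4 correctly establish the inductive step, but without the base case the conclusion in step 5 does not follow.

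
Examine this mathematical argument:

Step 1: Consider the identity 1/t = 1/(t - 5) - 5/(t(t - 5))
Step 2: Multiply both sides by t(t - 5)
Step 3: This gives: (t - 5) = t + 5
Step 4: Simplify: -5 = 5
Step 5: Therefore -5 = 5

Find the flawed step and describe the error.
Step 3: This gives: (t - 5) = t + 5

Step 3 makes a sign error when clearing denominators. Multiplying -5/(t(t - 5)) by t(t - 5) gives -5, not +5. The correct result is (t - 5) = t - 5, which is trivially true, not (t - 5) = t + 5. (Step 1 is a valid identity: 1/(t - 5) - 5/(t(t - 5)) = (t - 5)/(t(t - 5)) = 1/t.)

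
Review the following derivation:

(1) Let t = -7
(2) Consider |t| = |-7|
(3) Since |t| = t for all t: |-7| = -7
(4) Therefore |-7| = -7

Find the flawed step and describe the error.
Step 3: Since |t| = t for all t: |-7| = -7

Step 3 incorrectly states that |t| = t for all t. The correct definition is |t| = t when t >= 0, and |t| = -t when t < 0. Since -7 < 0, we have |-7| = -(-7) = 7, not -7.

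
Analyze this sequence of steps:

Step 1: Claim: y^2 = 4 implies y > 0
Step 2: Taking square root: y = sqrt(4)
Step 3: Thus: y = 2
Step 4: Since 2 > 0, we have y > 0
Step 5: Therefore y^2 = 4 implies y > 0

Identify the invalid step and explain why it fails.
Step 2: Taking square root: y = sqrt(4)

Step 2 takes the square root and assumes the positive root only. The equation y^2 = 4 actually has two solutions: y = 2 and y = -2. The proof silently assumes y > 0 without justification, then uses this assumption to conclude y > 0, which is circular. The counterexample y = -2 shows the claim is false.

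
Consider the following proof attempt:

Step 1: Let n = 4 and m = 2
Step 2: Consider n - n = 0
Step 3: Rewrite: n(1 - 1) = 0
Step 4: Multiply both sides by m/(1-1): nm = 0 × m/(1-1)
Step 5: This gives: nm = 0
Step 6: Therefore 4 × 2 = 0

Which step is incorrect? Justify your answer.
Step 4: Multiply both sides by m/(1-1): nm = 0 × m/(1-1)

Step 4 multiplies both sides by m/(1-1). However, 1-1 = 0, so this is multiplication by m/0, which is undefined. We cannot multiply by an undefined expression.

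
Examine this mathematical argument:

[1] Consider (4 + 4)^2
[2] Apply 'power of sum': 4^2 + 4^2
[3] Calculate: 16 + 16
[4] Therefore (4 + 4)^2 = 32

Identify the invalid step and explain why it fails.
Step 2: Apply 'power of sum': 4^2 + 4^2

Step 2 incorrectly applies a non-existent rule '(a+b)^n = a^n + b^n'. This is false in general. The correct expansion uses the binomial theorem. The actual value is (4 + 4)^2 = 8^2 = 64, not 32.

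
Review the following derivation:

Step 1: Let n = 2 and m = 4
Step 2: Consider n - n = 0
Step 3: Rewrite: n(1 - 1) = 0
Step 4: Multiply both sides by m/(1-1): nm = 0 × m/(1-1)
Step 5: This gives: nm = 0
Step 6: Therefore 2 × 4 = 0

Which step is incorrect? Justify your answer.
Step 4: Multiply both sides by m/(1-1): nm = 0 × m/(1-1)

Step 4 multiplies both sides by m/(1-1). However, 1-1 = 0, so this is multiplication by m/0, which is undefined. We cannot multiply by an undefined expression.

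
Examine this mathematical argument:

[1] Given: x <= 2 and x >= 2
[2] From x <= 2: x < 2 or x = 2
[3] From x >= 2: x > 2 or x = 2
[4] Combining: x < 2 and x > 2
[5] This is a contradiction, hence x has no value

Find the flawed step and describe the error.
Step 4: Combining: x < 2 and x > 2

Step 4 incorrectly combines the conditions. From x <= 2 and x >= 2, the intersection is x = 2. The error treats the 'or' cases as 'and' requirements. The correct conclusion is that x = 2 is the unique solution, not that no solution exists.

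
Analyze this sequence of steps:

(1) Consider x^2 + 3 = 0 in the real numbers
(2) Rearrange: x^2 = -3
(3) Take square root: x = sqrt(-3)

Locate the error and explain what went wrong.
Step 3: Take square root: x = sqrt(-3)

Step 3 takes the square root of -3, which is negative. In the real number system, the square root of a negative number is undefined. The equation x^2 + 3 = 0 has no real solutions. Square roots of negative numbers only exist in the complex numbers.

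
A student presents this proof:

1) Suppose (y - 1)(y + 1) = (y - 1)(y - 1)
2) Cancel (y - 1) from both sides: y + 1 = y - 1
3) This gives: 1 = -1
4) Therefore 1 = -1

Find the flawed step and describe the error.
Step 2: Cancel (y - 1) from both sides: y + 1 = y - 1

Step 2 cancels (y - 1) from both sides. This is only valid if (y - 1) ≠ 0, i.e., y ≠ 1. When y = 1, both sides equal zero regardless of the other factors. The correct approach requires considering y = 1 as a separate case.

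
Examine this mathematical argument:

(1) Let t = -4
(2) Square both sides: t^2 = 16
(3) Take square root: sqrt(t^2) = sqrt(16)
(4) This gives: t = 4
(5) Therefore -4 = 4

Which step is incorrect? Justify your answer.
Step 4: This gives: t = 4

Step 4 incorrectly states that sqrt(t^2) = t. The correct identity is sqrt(t^2) = |t|. Since t = -4 < 0, we have sqrt(t^2) = |-4| = 4, not t = -4.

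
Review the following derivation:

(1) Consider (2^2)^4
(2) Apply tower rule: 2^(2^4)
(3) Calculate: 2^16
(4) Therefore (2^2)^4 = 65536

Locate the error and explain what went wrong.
Step 2: Apply tower rule: 2^(2^4)

Step 2 incorrectly states that (a^b)^c = a^(b^c). The correct rule is (a^b)^c = a^(b×c). The actual value is (2^2)^4 = 2^8 = 256, not 2^16 = 65536.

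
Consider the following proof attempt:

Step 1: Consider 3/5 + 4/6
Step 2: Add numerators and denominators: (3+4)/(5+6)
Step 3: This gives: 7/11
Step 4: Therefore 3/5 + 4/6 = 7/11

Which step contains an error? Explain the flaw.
Step 2: Add numerators and denominators: (3+4)/(5+6)

Step 2 incorrectly adds fractions by separately adding numerators and denominators. This is wrong. The correct method requires a common denominator: 3/5 + 4/6 = (3×6 + 4×5)/(5×6) = 38/30 = 19/15. The method used gives 7/11, which is different.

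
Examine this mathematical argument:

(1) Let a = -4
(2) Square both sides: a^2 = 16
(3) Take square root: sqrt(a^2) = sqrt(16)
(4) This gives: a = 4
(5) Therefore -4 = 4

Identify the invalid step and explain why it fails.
Step 4: This gives: a = 4

Step 4 incorrectly states that sqrt(a^2) = a. The correct identity is sqrt(a^2) = |a|. Since a = -4 < 0, we have sqrt(a^2) = |-4| = 4, not a = -4.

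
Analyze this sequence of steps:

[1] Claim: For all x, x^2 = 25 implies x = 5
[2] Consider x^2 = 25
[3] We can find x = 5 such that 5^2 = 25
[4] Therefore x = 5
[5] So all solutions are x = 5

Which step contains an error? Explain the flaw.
Step 4: Therefore x = 5

Step 4 incorrectly concludes that x = 5 is the only solution. The proof shows that x = 5 is A solution (existence), but does not show it is the ONLY solution (uniqueness). In fact, x = -5 is also a solution since (-5)^2 = 25. Finding one solution doesn't prove there are no others.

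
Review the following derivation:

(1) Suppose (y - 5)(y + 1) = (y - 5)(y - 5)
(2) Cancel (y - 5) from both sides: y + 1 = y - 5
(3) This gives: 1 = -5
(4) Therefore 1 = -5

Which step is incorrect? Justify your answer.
Step 2: Cancel (y - 5) from both sides: y + 1 = y - 5

Step 2 cancels (y - 5) from both sides. This is only valid if (y - 5) ≠ 0, i.e., y ≠ 5. When y = 5, both sides equal zero regardless of the other factors. The correct approach requires considering y = 5 as a separate case.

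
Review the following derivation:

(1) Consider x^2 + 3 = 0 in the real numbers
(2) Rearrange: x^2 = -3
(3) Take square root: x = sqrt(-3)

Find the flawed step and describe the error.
Step 3: Take square root: x = sqrt(-3)

Step 3 takes the square root of -3, which is negative. In the real number system, the square root of a negative number is undefined. The equation x^2 + 3 = 0 has no real solutions. Square roots of negative numbers only exist in the complex numbers.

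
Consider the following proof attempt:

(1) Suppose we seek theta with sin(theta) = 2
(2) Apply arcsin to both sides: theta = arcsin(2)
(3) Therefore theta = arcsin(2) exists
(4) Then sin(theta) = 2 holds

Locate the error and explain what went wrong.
Step 2: Apply arcsin to both sides: theta = arcsin(2)

Step 2 applies arcsin to 2. However, arcsin(x) is only defined for x in [-1, 1] because sin(theta) can only produce values in that range. Since |2| > 1, arcsin(2) is undefined. There is no angle whose sine equals 2.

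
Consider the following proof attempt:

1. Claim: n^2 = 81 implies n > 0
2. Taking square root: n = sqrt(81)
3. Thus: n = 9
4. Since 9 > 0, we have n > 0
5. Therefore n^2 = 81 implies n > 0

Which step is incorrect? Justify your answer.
Step 2: Taking square root: n = sqrt(81)

Step 2 takes the square root and assumes the positive root only. The equation n^2 = 81 actually has two solutions: n = 9 and n = -9. The proof silently assumes n > 0 without justification, then uses this assumption to conclude n > 0, which is circular. The counterexample n = -9 shows the claim is false.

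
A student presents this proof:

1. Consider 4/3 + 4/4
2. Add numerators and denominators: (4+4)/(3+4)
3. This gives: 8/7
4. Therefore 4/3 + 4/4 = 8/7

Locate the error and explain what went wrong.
Step 2: Add numerators and denominators: (4+4)/(3+4)

Step 2 incorrectly adds fractions by separately adding numerators and denominators. This is wrong. The correct method requires a common denominator: 4/3 + 4/4 = (4×4 + 4×3)/(3×4) = 28/12 = 7/3. The method used gives 8/7, which is different.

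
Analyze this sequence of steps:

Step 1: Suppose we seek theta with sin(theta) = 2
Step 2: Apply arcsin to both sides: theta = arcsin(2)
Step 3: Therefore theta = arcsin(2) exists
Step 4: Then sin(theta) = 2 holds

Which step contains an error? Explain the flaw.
Step 2: Apply arcsin to both sides: theta = arcsin(2)

Step 2 applies arcsin to 2. However, arcsin(x) is only defined for x in [-1, 1] because sin(theta) can only produce values in that range. Since |2| > 1, arcsin(2) is undefined. There is no angle whose sine equals 2.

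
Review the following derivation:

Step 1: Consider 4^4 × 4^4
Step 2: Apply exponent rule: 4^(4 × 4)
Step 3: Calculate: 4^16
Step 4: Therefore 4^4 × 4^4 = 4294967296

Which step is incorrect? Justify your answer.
Step 2: Apply exponent rule: 4^(4 × 4)

Step 2 incorrectly states that a^b × a^c = a^(b×c). The correct rule is a^b × a^c = a^(b+c). The actual value is 4^4 × 4^4 = 4^8 = 65536, not 4^16 = 4294967296.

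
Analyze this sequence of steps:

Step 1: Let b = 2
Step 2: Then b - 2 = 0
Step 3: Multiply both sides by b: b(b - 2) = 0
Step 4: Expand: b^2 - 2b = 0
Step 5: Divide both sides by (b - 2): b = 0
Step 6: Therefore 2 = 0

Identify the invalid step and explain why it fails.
Step 5: Divide both sides by (b - 2): b = 0

Step 5 divides both sides by (b - 2). However, since b = 2, we have (b - 2) = 0. Division by zero is undefined, making this step invalid.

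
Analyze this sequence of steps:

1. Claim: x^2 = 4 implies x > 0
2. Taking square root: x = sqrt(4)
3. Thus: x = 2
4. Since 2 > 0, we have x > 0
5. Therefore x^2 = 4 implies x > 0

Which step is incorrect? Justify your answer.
Step 2: Taking square root: x = sqrt(4)

Step 2 takes the square root and assumes the positive root only. The equation x^2 = 4 actually has two solutions: x = 2 and x = -2. The proof silently assumes x > 0 without justification, then uses this assumption to conclude x > 0, which is circular. The counterexample x = -2 shows the claim is false.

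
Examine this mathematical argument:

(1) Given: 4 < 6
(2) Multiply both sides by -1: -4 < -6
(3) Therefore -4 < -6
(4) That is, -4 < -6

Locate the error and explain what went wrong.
Step 2: Multiply both sides by -1: -4 < -6

Step 2 multiplies both sides by -1 but fails to reverse the inequality sign. When multiplying (or dividing) an inequality by a negative number, the direction must be reversed. Since 4 < 6, we should get -4 > -6, i.e., -4 > -6.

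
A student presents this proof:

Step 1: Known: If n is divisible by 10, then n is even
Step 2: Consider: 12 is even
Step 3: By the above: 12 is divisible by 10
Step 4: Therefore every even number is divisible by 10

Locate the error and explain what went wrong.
Step 3: By the above: 12 is divisible by 10

Step 3 commits the fallacy of affirming the consequent. The known fact 'divisible by 10 → even' does NOT imply 'even → divisible by 10'. That would be the converse, which is false. For example, 12 is even but 12 ÷ 10 = 1.20, which is not an integer.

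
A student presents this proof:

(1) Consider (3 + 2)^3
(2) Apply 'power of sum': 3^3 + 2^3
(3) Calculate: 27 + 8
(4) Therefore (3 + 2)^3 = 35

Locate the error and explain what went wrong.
Step 2: Apply 'power of sum': 3^3 + 2^3

Step 2 incorrectly applies a non-existent rule '(a+b)^n = a^n + b^n'. This is false in general. The correct expansion uses the binomial theorem. The actual value is (3 + 2)^3 = 5^3 = 125, not 35.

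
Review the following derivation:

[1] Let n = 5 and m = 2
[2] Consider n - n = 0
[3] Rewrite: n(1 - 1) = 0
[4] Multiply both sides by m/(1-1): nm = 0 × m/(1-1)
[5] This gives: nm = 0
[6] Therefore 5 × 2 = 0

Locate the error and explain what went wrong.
Step 4: Multiply both sides by m/(1-1): nm = 0 × m/(1-1)

Step 4 multiplies both sides by m/(1-1). However, 1-1 = 0, so this is multiplication by m/0, which is undefined. We cannot multiply by an undefined expression.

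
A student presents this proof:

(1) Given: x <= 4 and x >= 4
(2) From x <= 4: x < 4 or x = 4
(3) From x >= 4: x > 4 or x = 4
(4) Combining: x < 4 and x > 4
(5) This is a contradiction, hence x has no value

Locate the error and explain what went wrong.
Step 4: Combining: x < 4 and x > 4

Step 4 incorrectly combines the conditions. From x <= 4 and x >= 4, the intersection is x = 4. The error treats the 'or' cases as 'and' requirements. The correct conclusion is that x = 4 is the unique solution, not that no solution exists.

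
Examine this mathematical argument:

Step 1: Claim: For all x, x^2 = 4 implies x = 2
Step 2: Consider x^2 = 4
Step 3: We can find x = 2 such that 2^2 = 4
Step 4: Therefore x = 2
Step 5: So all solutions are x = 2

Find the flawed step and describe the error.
Step 4: Therefore x = 2

Step 4 incorrectly concludes that x = 2 is the only solution. The proof shows that x = 2 is A solution (existence), but does not show it is the ONLY solution (uniqueness). In fact, x = -2 is also a solution since (-2)^2 = 4. Finding one solution doesn't prove there are no others.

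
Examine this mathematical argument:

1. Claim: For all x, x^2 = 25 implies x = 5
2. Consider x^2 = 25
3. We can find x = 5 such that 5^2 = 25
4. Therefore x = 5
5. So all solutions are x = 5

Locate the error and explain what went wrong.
Step 4: Therefore x = 5

Step 4 incorrectly concludes that x = 5 is the only solution. The proof shows that x = 5 is A solution (existence), but does not show it is the ONLY solution (uniqueness). In fact, x = -5 is also a solution since (-5)^2 = 25. Finding one solution doesn't prove there are no others.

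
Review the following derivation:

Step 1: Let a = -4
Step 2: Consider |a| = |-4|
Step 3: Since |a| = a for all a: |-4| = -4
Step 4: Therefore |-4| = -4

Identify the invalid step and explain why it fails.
Step 3: Since |a| = a for all a: |-4| = -4

Step 3 incorrectly states that |a| = a for all a. The correct definition is |a| = a when a >= 0, and |a| = -a when a < 0. Since -4 < 0, we have |-4| = -(-4) = 4, not -4.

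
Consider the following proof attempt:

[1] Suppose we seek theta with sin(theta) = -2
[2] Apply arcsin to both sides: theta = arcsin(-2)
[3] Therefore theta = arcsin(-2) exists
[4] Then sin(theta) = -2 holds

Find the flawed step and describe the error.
Step 2: Apply arcsin to both sides: theta = arcsin(-2)

Step 2 applies arcsin to -2. However, arcsin(x) is only defined for x in [-1, 1] because sin(theta) can only produce values in that range. Since |-2| > 1, arcsin(-2) is undefined. There is no angle whose sine equals -2.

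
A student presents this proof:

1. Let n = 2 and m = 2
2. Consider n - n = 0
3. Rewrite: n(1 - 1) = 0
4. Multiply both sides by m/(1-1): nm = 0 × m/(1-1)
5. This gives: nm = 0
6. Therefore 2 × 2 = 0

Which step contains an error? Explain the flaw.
Step 4: Multiply both sides by m/(1-1): nm = 0 × m/(1-1)

Step 4 multiplies both sides by m/(1-1). However, 1-1 = 0, so this is multiplication by m/0, which is undefined. We cannot multiply by an undefined expression.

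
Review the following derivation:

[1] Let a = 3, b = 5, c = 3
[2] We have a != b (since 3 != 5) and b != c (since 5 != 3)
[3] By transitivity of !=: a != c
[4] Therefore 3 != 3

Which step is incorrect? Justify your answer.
Step 3: By transitivity of !=: a != c

Step 3 incorrectly applies transitivity to the '!=' relation. Transitivity states: if a R b and b R c, then a R c. However, '!=' is not transitive. Counterexample: 3 != 5 and 5 != 3, but 3 = 3 (both equal 3). Transitivity holds for relations like <, <=, =, but not for !=.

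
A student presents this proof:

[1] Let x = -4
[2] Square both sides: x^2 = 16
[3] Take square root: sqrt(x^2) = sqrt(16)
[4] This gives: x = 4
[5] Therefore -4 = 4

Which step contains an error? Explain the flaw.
Step 4: This gives: x = 4

Step 4 incorrectly states that sqrt(x^2) = x. The correct identity is sqrt(x^2) = |x|. Since x = -4 < 0, we have sqrt(x^2) = |-4| = 4, not x = -4.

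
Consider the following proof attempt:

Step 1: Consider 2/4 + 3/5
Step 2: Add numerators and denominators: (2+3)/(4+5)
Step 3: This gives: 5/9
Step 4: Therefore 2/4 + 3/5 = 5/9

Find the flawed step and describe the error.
Step 2: Add numerators and denominators: (2+3)/(4+5)

Step 2 incorrectly adds fractions by separately adding numerators and denominators. This is wrong. The correct method requires a common denominator: 2/4 + 3/5 = (2×5 + 3×4)/(4×5) = 22/20 = 11/10. The method used gives 5/9, which is different.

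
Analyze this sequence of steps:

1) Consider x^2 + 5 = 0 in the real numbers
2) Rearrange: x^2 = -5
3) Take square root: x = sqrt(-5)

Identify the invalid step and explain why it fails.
Step 3: Take square root: x = sqrt(-5)

Step 3 takes the square root of -5, which is negative. In the real number system, the square root of a negative number is undefined. The equation x^2 + 5 = 0 has no real solutions. Square roots of negative numbers only exist in the complex numbers.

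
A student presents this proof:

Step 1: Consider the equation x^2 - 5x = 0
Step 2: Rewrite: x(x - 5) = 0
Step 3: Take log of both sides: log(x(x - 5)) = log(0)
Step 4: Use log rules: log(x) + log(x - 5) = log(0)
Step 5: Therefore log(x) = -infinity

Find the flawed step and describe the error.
Step 3: Take log of both sides: log(x(x - 5)) = log(0)

Step 3 takes the logarithm of both sides, resulting in log(0) on the right side. The logarithm is only defined for positive numbers; log(0) is undefined (approaches negative infinity). This operation is invalid.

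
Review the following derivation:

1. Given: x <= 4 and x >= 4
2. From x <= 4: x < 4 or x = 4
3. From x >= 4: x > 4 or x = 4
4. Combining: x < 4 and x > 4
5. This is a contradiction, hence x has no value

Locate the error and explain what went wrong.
Step 4: Combining: x < 4 and x > 4

Step 4 incorrectly combines the conditions. From x <= 4 and x >= 4, the intersection is x = 4. The error treats the 'or' cases as 'and' requirements. The correct conclusion is that x = 4 is the unique solution, not that no solution exists.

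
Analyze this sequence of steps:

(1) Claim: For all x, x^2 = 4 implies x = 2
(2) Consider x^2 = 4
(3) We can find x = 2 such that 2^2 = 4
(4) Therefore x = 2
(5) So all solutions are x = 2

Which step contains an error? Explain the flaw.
Step 4: Therefore x = 2

Step 4 incorrectly concludes that x = 2 is the only solution. The proof shows that x = 2 is A solution (existence), but does not show it is the ONLY solution (uniqueness). In fact, x = -2 is also a solution since (-2)^2 = 4. Finding one solution doesn't prove there are no others.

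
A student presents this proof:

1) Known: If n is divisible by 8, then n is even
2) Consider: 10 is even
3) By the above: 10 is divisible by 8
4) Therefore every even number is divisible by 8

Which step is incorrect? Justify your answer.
Step 3: By the above: 10 is divisible by 8

Step 3 commits the fallacy of affirming the consequent. The known fact 'divisible by 8 → even' does NOT imply 'even → divisible by 8'. That would be the converse, which is false. For example, 10 is even but 10 ÷ 8 = 1.25, which is not an integer.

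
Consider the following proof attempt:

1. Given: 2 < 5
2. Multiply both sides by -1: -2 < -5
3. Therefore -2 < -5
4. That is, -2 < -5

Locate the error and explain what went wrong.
Step 2: Multiply both sides by -1: -2 < -5

Step 2 multiplies both sides by -1 but fails to reverse the inequality sign. When multiplying (or dividing) an inequality by a negative number, the direction must be reversed. Since 2 < 5, we should get -2 > -5, i.e., -2 > -5.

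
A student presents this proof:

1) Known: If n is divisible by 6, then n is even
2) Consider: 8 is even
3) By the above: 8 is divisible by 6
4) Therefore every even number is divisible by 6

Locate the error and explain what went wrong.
Step 3: By the above: 8 is divisible by 6

Step 3 commits the fallacy of affirming the consequent. The known fact 'divisible by 6 → even' does NOT imply 'even → divisible by 6'. That would be the converse, which is false. For example, 8 is even but 8 ÷ 6 = 1.33, which is not an integer.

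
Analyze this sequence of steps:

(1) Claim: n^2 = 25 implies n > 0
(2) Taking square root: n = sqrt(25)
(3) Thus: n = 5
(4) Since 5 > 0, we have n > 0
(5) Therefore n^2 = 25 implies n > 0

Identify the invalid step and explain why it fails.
Step 2: Taking square root: n = sqrt(25)

Step 2 takes the square root and assumes the positive root only. The equation n^2 = 25 actually has two solutions: n = 5 and n = -5. The proof silently assumes n > 0 without justification, then uses this assumption to conclude n > 0, which is circular. The counterexample n = -5 shows the claim is false.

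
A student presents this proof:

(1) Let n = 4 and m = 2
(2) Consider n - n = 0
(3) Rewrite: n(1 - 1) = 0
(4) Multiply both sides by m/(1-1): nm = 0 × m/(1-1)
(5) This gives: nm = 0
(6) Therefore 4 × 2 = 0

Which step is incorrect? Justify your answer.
Step 4: Multiply both sides by m/(1-1): nm = 0 × m/(1-1)

Step 4 multiplies both sides by m/(1-1). However, 1-1 = 0, so this is multiplication by m/0, which is undefined. We cannot multiply by an undefined expression.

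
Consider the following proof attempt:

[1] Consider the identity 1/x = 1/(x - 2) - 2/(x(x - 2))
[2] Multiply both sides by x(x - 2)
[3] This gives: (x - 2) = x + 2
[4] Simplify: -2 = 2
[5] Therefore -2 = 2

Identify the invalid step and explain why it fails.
Step 3: This gives: (x - 2) = x + 2

Step 3 makes a sign error when clearing denominators. Multiplying -2/(x(x - 2)) by x(x - 2) gives -2, not +2. The correct result is (x - 2) = x - 2, which is trivially true, not (x - 2) = x + 2. (Step 1 is a valid identity: 1/(x - 2) - 2/(x(x - 2)) = (x - 2)/(x(x - 2)) = 1/x.)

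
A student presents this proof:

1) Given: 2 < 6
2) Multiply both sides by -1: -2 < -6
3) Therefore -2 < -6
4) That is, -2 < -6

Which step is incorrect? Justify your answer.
Step 2: Multiply both sides by -1: -2 < -6

Step 2 multiplies both sides by -1 but fails to reverse the inequality sign. When multiplying (or dividing) an inequality by a negative number, the direction must be reversed. Since 2 < 6, we should get -2 > -6, i.e., -2 > -6.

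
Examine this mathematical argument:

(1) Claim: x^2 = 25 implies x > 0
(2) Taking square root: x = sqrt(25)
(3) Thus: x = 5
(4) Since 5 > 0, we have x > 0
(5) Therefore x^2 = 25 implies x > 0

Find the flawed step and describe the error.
Step 2: Taking square root: x = sqrt(25)

Step 2 takes the square root and assumes the positive root only. The equation x^2 = 25 actually has two solutions: x = 5 and x = -5. The proof silently assumes x > 0 without justification, then uses this assumption to conclude x > 0, which is circular. The counterexample x = -5 shows the claim is false.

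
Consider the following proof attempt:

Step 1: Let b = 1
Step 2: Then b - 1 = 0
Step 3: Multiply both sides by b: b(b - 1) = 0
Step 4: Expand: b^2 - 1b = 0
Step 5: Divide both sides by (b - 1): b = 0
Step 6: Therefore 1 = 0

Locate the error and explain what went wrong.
Step 5: Divide both sides by (b - 1): b = 0

Step 5 divides both sides by (b - 1). However, since b = 1, we have (b - 1) = 0. Division by zero is undefined, making this step invalid.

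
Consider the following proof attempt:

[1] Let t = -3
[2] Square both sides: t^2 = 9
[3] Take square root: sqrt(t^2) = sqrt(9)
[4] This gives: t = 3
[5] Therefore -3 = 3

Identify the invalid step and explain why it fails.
Step 4: This gives: t = 3

Step 4 incorrectly states that sqrt(t^2) = t. The correct identity is sqrt(t^2) = |t|. Since t = -3 < 0, we have sqrt(t^2) = |-3| = 3, not t = -3.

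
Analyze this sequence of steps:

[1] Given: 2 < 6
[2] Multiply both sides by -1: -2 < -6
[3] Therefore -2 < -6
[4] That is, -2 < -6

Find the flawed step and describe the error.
Step 2: Multiply both sides by -1: -2 < -6

Step 2 multiplies both sides by -1 but fails to reverse the inequality sign. When multiplying (or dividing) an inequality by a negative number, the direction must be reversed. Since 2 < 6, we should get -2 > -6, i.e., -2 > -6.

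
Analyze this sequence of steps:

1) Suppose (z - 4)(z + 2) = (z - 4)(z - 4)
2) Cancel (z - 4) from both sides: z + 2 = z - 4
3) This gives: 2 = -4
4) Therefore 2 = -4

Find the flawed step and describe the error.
Step 2: Cancel (z - 4) from both sides: z + 2 = z - 4

Step 2 cancels (z - 4) from both sides. This is only valid if (z - 4) ≠ 0, i.e., z ≠ 4. When z = 4, both sides equal zero regardless of the other factors. The correct approach requires considering z = 4 as a separate case.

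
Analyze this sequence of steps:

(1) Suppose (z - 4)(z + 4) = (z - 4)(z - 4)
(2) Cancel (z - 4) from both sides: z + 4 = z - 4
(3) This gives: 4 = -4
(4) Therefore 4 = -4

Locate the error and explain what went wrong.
Step 2: Cancel (z - 4) from both sides: z + 4 = z - 4

Step 2 cancels (z - 4) from both sides. This is only valid if (z - 4) ≠ 0, i.e., z ≠ 4. When z = 4, both sides equal zero regardless of the other factors. The correct approach requires considering z = 4 as a separate case.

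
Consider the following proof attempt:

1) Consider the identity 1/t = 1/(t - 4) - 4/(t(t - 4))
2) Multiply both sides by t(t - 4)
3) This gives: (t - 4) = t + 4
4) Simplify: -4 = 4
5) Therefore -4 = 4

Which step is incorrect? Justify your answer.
Step 3: This gives: (t - 4) = t + 4

Step 3 makes a sign error when clearing denominators. Multiplying -4/(t(t - 4)) by t(t - 4) gives -4, not +4. The correct result is (t - 4) = t - 4, which is trivially true, not (t - 4) = t + 4. (Step 1 is a valid identity: 1/(t - 4) - 4/(t(t - 4)) = (t - 4)/(t(t - 4)) = 1/t.)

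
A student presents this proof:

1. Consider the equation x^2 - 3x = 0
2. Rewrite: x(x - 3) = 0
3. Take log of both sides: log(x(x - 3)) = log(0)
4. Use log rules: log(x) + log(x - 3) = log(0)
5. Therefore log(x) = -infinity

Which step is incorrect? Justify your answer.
Step 3: Take log of both sides: log(x(x - 3)) = log(0)

Step 3 takes the logarithm of both sides, resulting in log(0) on the right side. The logarithm is only defined for positive numbers; log(0) is undefined (approaches negative infinity). This operation is invalid.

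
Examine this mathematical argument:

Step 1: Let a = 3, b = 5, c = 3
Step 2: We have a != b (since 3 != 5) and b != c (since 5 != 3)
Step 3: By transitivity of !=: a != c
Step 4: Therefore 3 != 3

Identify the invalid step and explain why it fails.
Step 3: By transitivity of !=: a != c

Step 3 incorrectly applies transitivity to the '!=' relation. Transitivity states: if a R b and b R c, then a R c. However, '!=' is not transitive. Counterexample: 3 != 5 and 5 != 3, but 3 = 3 (both equal 3). Transitivity holds for relations like <, <=, =, but not for !=.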